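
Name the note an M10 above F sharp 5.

Counting three letter names plus an octave up from F lands on A.
A major tenth spans 16 semitones, so from F#5 the target pitch is A#6.

A sharp 6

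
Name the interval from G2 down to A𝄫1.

augmented 7th

Descending from G2 to Abb1 is the same interval as ascending Abb1 to G2.
A to G spans seven letter names (A-B-C-D-E-F-G): a seventh.
A major seventh would be 11 semitones; Abb1 to G2 is 12, one semitone wider, so the interval is augmented.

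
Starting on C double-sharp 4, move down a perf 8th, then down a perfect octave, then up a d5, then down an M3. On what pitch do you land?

Down a perfect octave from C##4: C##3 (12 semitones down).
Down a perfect octave from C##3: C##2 (12 semitones down).
Up a diminished fifth from C##2: G#2 (6 semitones up).
Down a major third from G#2: E2 (4 semitones down).

E 2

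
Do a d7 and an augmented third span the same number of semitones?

No

A diminished seventh is 9 semitones but an augmented third is 5 semitones — different sizes.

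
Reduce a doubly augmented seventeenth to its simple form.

doubly augmented 3rd

Take out 2 octaves (14 from the number): 17 − 14 = 3.
That makes a doubly augmented seventeenth a compound doubly augmented third — 2 octaves plus a doubly augmented third.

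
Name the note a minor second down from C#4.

B#3

Counting two letter names down from C lands on B.
Moving 1 semitone down from C#4 (the size of a minor second) reaches B#3.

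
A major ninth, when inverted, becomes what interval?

minor seventh

First reduce the compound major ninth to its simple form, a major second.
The rule of nine gives the new number: 9 − 2 = 7, so a second becomes a seventh.
And major becomes minor under inversion, so we get a minor seventh.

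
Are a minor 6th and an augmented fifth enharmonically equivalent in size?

A minor sixth = 8 semitones = an augmented fifth; enharmonically equal.

Yes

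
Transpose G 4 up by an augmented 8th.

G sharp 5

An octave keeps the letter name G, an octave up from G.
Moving 13 semitones up from G4 (the size of an augmented octave) reaches G#5.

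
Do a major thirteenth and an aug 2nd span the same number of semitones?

No

A major thirteenth spans 21 semitones; an augmented second spans 3 semitones. They differ by 18.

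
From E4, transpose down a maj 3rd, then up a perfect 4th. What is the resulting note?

E4 down a major third → C4 (4 semitones).
Up a perfect fourth from C4: F4 (5 semitones up).

F4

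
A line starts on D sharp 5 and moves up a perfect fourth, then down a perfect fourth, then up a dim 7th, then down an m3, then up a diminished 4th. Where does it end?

D flat 6

A perfect fourth up from D#5 is G#5.
A perfect fourth down from G#5 is D#5.
A diminished seventh up from D#5 is C6.
Down a minor third from C6: A5 (3 semitones down).
Up a diminished fourth from A5: Db6 (4 semitones up).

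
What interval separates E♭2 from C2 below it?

Descending from Eb2 to C2 is the same interval as ascending C2 to Eb2.
C to E spans three letter names (C-D-E): a third.
C2 to Eb2 is 3 semitones, a half step short of the major third (4), so this is minor.

minor 3rd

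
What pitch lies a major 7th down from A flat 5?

Seven letter names down from A: B.
A major seventh spans 11 semitones, so from Ab5 the target pitch is Bbb4.

B double-flat 4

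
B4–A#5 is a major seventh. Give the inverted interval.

Inverted interval numbers add to nine, so a seventh pairs with a second (7 + 2 = 9).
Quality inverts too: major becomes minor. That makes the inversion a minor second.

minor second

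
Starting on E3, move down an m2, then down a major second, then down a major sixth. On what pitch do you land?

A minor second down from E3 is D#3.
D#3 down a major second → C#3 (2 semitones).
C#3 down a major sixth → E2 (9 semitones).

E2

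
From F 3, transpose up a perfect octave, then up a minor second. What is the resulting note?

A perfect octave up from F3 is F4.
Up a minor second from F4: Gb4 (1 semitone up).

G flat 4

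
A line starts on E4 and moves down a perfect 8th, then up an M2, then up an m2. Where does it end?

E4 down a perfect octave → E3 (12 semitones).
Up a major second from E3: F#3 (2 semitones up).
F#3 up a minor second → G3 (1 semitone).

G3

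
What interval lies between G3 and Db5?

G to D spans five letter names (G-A-B-C-D), plus an octave — that makes it a twelfth of some quality.
The perfect twelfth is 19 semitones; here we have 18, one semitone narrower: diminished.
(Equivalently, a compound diminished fifth: a diminished fifth plus an octave.)

diminished 12th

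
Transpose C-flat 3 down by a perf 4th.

The fourth takes the letter from C down to G.
Moving 5 semitones down from Cb3 (the size of a perfect fourth) reaches Gb2.

G-flat 2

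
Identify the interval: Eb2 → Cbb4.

E to C spans six letter names (E-F-G-A-B-C), plus an octave: a thirteenth.
The major thirteenth is 21 semitones; here we have 19, two semitones narrower: diminished.
(Equivalently, a compound diminished sixth: a diminished sixth plus an octave.)

diminished thirteenth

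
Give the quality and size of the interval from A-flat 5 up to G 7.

major fourteenth

A to G spans seven letter names (A-B-C-D-E-F-G), plus an octave, so the interval is some kind of fourteenth.
Ab5 to G7 is 23 semitones, matching the major fourteenth exactly, so the quality is major.
(Equivalently, a compound major seventh: a major seventh plus an octave.)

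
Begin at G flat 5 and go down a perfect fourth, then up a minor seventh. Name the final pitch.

Gb5 down a perfect fourth → Db5 (5 semitones).
A minor seventh up from Db5 is Cb6.

C flat 6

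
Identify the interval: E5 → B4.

perfect fourth

Descending from E5 to B4 is the same interval as ascending B4 to E5.
B to E spans four letter names (B-C-D-E) — that makes it a fourth of some quality.
The perfect fourth spans 5 semitones, and B4 to E5 is exactly 5 semitones — so this is a perfect fourth.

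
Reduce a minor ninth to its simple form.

Subtracting seven from the interval number removes an octave: 9 − 7 = 2.
That makes a minor ninth a compound minor second — an octave plus a minor second.

m2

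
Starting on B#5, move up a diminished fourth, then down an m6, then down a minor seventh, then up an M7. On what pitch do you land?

A diminished fourth up from B#5 is E6.
A minor sixth down from E6 is G#5.
Down a minor seventh from G#5: A#4 (10 semitones down).
Up a major seventh from A#4: G##5 (11 semitones up).

G##5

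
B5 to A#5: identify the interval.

Descending from B5 to A#5 is the same interval as ascending A#5 to B5.
A to B spans two letter names (A-B) — that makes it a second of some quality.
A major second would be 2 semitones, but A#5 to B5 is 1 — one semitone narrower, making it a minor second.

minor 2nd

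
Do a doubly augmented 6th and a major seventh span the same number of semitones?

A doubly augmented sixth = 11 semitones = a major seventh; enharmonically equal.

Yes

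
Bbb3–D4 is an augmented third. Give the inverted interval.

Inverted interval numbers add to nine, so a third pairs with a sixth (3 + 6 = 9).
And augmented becomes diminished under inversion, so we get a diminished sixth.

d6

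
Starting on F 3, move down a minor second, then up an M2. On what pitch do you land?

F sharp 3

A minor second down from F3 is E3.
Up a major second from E3: F#3 (2 semitones up).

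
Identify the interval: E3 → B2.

P4

Descending from E3 to B2 is the same interval as ascending B2 to E3.
B to E spans four letter names (B-C-D-E) — that makes it a fourth of some quality.
Counting semitones, B2→E3 is 5, which is the perfect fourth.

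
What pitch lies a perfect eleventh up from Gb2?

Four letters up from G (plus an octave) reaches C.
Moving 17 semitones up from Gb2 (the size of a perfect eleventh) reaches Cb4.

Cb4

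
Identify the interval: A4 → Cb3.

augmented 13th

Descending from A4 to Cb3 is the same interval as ascending Cb3 to A4.
C to A spans six letter names (C-D-E-F-G-A), plus an octave: a thirteenth.
Cb3 to A4 spans 22 semitones — one semitone wider than the major thirteenth (21) — giving an augmented thirteenth.
(Equivalently, a compound augmented sixth: an augmented sixth plus an octave.)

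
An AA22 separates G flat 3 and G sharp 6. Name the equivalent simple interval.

Take out 2 octaves (14 from the number): 22 − 14 = 8.
That makes a doubly augmented twenty-second a compound doubly augmented octave — 2 octaves plus a doubly augmented octave.

doubly augmented 8th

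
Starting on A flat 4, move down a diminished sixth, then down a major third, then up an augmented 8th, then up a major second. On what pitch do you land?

B sharp 4

A diminished sixth down from Ab4 is C#4.
C#4 down a major third → A3 (4 semitones).
A3 up an augmented octave → A#4 (13 semitones).
Up a major second from A#4: B#4 (2 semitones up).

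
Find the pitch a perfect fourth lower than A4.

E4

Counting four letter names down from A lands on E.
A perfect fourth is 5 semitones; 5 semitones down from A4 gives E4.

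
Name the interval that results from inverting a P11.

First reduce the compound perfect eleventh to its simple form, a perfect fourth.
Inverted interval numbers add to nine, so a fourth pairs with a fifth (4 + 5 = 9).
The quality also flips — perfect stays perfect — giving a perfect fifth.

P5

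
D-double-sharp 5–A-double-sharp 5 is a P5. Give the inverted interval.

perfect fourth

The rule of nine gives the new number: 9 − 5 = 4, so a fifth becomes a fourth.
The quality also flips — perfect stays perfect — giving a perfect fourth.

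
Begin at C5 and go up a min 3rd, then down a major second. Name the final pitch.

Up a minor third from C5: Eb5 (3 semitones up).
Eb5 down a major second → Db5 (2 semitones).

Db5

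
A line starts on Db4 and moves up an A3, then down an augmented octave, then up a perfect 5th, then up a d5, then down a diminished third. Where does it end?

E4

Up an augmented third from Db4: F#4 (5 semitones up).
F#4 down an augmented octave → F3 (13 semitones).
F3 up a perfect fifth → C4 (7 semitones).
Up a diminished fifth from C4: Gb4 (6 semitones up).
A diminished third down from Gb4 is E4.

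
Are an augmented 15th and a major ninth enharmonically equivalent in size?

No

An augmented fifteenth is 25 semitones but a major ninth is 14 semitones — different sizes.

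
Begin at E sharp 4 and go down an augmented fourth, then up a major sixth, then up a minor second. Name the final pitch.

A 4

Down an augmented fourth from E#4: B3 (6 semitones down).
A major sixth up from B3 is G#4.
G#4 up a minor second → A4 (1 semitone).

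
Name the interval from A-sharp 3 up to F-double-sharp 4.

A to F spans six letter names (A-B-C-D-E-F) — that makes it a sixth of some quality.
Counting semitones, A#3→F##4 is 9, which is the major sixth.

major 6th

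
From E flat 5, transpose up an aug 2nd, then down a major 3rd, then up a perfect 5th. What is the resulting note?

A 5

Eb5 up an augmented second → F#5 (3 semitones).
A major third down from F#5 is D5.
A perfect fifth up from D5 is A5.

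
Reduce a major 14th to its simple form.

major 7th

Take out an octave (7 from the number): 14 − 7 = 7.
That makes a major fourteenth a compound major seventh — an octave plus a major seventh.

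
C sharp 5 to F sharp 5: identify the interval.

perfect fourth

C to F spans four letter names (C-D-E-F), so the interval is some kind of fourth.
C#5 to F#5 is 5 semitones, matching the perfect fourth exactly, so the quality is perfect.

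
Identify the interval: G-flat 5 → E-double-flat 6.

G to E spans six letter names (G-A-B-C-D-E): a sixth.
At 8 semitones, Gb5→Ebb6 falls one short of a major sixth: minor.

minor 6th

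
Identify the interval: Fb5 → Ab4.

Descending from Fb5 to Ab4 is the same interval as ascending Ab4 to Fb5.
A to F spans six letter names (A-B-C-D-E-F), so the interval is some kind of sixth.
A major sixth would be 9 semitones, but Ab4 to Fb5 is 8 — one semitone narrower, making it a minor sixth.

minor sixth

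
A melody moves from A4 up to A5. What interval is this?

A to A is the same letter name, plus an octave: an octave.
A4 to A5 is 12 semitones, matching the perfect octave exactly, so the quality is perfect.

perfect octave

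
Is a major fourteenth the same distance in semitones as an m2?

No

A major fourteenth spans 23 semitones; a minor second spans 1 semitone. They differ by 22.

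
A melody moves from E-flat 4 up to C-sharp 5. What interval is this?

E to C spans six letter names (E-F-G-A-B-C), so the interval is some kind of sixth.
Eb4 to C#5 spans 10 semitones — one semitone wider than the major sixth (9) — giving an augmented sixth.

augmented 6th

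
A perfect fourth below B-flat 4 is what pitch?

F 4

Counting four letter names down from B lands on F.
A perfect fourth spans 5 semitones, so from Bb4 the target pitch is F4.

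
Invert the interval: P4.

P5

Interval numbers invert to sum to nine: 4 + 5 = 9, so a fourth inverts to a fifth.
The quality also flips — perfect stays perfect — giving a perfect fifth.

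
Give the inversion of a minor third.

major 6th

Interval numbers invert to sum to nine: 3 + 6 = 9, so a third inverts to a sixth.
The quality also flips — minor becomes major — giving a major sixth.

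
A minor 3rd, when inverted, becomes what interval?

M6

Inverted interval numbers add to nine, so a third pairs with a sixth (3 + 6 = 9).
The quality also flips — minor becomes major — giving a major sixth.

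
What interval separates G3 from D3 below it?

P4

Descending from G3 to D3 is the same interval as ascending D3 to G3.
D to G spans four letter names (D-E-F-G): a fourth.
D3 to G3 is 5 semitones, matching the perfect fourth exactly, so the quality is perfect.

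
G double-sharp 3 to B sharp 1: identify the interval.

major thirteenth

Descending from G##3 to B#1 is the same interval as ascending B#1 to G##3.
B to G spans six letter names (B-C-D-E-F-G), plus an octave, so the interval is some kind of thirteenth.
B#1 to G##3 is 21 semitones, matching the major thirteenth exactly, so the quality is major.
(Equivalently, a compound major sixth: a major sixth plus an octave.)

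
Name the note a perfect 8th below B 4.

B 3

For an octave the letter name doesn't change: still B, an octave down.
Moving 12 semitones down from B4 (the size of a perfect octave) reaches B3.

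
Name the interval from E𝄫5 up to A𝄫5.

E to A spans four letter names (E-F-G-A): a fourth.
Ebb5 to Abb5 is 5 semitones, matching the perfect fourth exactly, so the quality is perfect.

P4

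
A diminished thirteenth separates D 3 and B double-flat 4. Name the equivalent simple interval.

Subtracting seven from the interval number removes an octave: 13 − 7 = 6.
That makes a diminished thirteenth a compound diminished sixth — an octave plus a diminished sixth.

diminished sixth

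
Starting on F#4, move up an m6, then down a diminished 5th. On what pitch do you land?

A minor sixth up from F#4 is D5.
Down a diminished fifth from D5: G#4 (6 semitones down).

G#4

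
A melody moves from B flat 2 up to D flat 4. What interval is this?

B to D spans three letter names (B-C-D), plus an octave: a tenth.
At 15 semitones, Bb2→Db4 falls one short of a major tenth: minor.
(Equivalently, a compound minor third: a minor third plus an octave.)

m10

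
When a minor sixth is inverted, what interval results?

major third

Inverted interval numbers add to nine, so a sixth pairs with a third (6 + 3 = 9).
And minor becomes major under inversion, so we get a major third.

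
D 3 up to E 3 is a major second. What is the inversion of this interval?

minor seventh

The rule of nine gives the new number: 9 − 2 = 7, so a second becomes a seventh.
And major becomes minor under inversion, so we get a minor seventh.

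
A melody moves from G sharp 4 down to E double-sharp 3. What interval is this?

diminished 10th

Descending from G#4 to E##3 is the same interval as ascending E##3 to G#4.
E to G spans three letter names (E-F-G), plus an octave: a tenth.
A major tenth would be 16 semitones; E##3 to G#4 is 14, two semitones narrower, so the interval is diminished.
(Equivalently, a compound diminished third: a diminished third plus an octave.)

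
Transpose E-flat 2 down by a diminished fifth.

A 1

The fifth takes the letter from E down to A.
Moving 6 semitones down from Eb2 (the size of a diminished fifth) reaches A1.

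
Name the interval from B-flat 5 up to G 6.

M6

B to G spans six letter names (B-C-D-E-F-G) — that makes it a sixth of some quality.
Counting semitones, Bb5→G6 is 9, which is the major sixth.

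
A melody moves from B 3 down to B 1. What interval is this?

Descending from B3 to B1 is the same interval as ascending B1 to B3.
B to B is the same letter name, plus 2 octaves: a fifteenth.
The perfect fifteenth spans 24 semitones, and B1 to B3 is exactly 24 semitones — so this is a perfect fifteenth.
(Equivalently, a compound perfect octave: a perfect octave plus an octave.)

perfect fifteenth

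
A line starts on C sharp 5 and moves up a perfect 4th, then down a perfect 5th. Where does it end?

B 4

A perfect fourth up from C#5 is F#5.
Down a perfect fifth from F#5: B4 (7 semitones down).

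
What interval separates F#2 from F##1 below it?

d8

Descending from F#2 to F##1 is the same interval as ascending F##1 to F#2.
F to F is the same letter name, plus an octave — that makes it an octave of some quality.
A perfect octave would be 12 semitones; F##1 to F#2 is 11, one semitone narrower, so the interval is diminished.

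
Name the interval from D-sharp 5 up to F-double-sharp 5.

D to F spans three letter names (D-E-F), so the interval is some kind of third.
Counting semitones, D#5→F##5 is 4, which is the major third.

major 3rd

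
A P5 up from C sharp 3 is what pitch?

Counting five letter names up from C lands on G.
Moving 7 semitones up from C#3 (the size of a perfect fifth) reaches G#3.

G sharp 3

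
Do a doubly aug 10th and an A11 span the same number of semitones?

Yes

A doubly augmented tenth spans 18 semitones, and an augmented eleventh also spans 18 semitones — they're enharmonic.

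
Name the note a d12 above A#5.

E7

Five letters up from A (plus an octave) reaches E.
A diminished twelfth is 18 semitones; 18 semitones up from A#5 gives E7.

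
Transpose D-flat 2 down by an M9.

The ninth's letter: D down two letter names plus an octave → C.
A major ninth spans 14 semitones, so from Db2 the target pitch is Cb1.

C-flat 1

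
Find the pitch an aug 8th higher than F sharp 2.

F double-sharp 3

An octave keeps the letter name F, an octave up from F.
An augmented octave is 13 semitones; 13 semitones up from F#2 gives F##3.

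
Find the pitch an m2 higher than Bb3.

Cb4

Two letter names up from B: C.
A minor second is 1 semitone; 1 semitone up from Bb3 gives Cb4.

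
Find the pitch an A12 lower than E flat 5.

The twelfth's letter: E down five letter names plus an octave → A.
Moving 20 semitones down from Eb5 (the size of an augmented twelfth) reaches Abb3.

A double-flat 3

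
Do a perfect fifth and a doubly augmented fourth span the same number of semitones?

Yes

Both span 7 semitones: a perfect fifth and a doubly augmented fourth are the same chromatic distance.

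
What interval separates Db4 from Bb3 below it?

minor third

Descending from Db4 to Bb3 is the same interval as ascending Bb3 to Db4.
B to D spans three letter names (B-C-D): a third.
Bb3 to Db4 is 3 semitones, a half step short of the major third (4), so this is minor.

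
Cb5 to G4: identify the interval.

diminished 4th

Descending from Cb5 to G4 is the same interval as ascending G4 to Cb5.
G to C spans four letter names (G-A-B-C), so the interval is some kind of fourth.
The perfect fourth is 5 semitones; here we have 4, one semitone narrower: diminished.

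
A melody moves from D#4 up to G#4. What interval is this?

P4

D to G spans four letter names (D-E-F-G), so the interval is some kind of fourth.
The perfect fourth spans 5 semitones, and D#4 to G#4 is exactly 5 semitones — so this is a perfect fourth.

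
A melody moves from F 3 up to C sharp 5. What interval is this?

augmented twelfth

F to C spans five letter names (F-G-A-B-C), plus an octave — that makes it a twelfth of some quality.
The perfect twelfth is 19 semitones; here we have 20, one semitone wider: augmented.
(Equivalently, a compound augmented fifth: an augmented fifth plus an octave.)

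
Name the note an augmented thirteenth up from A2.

F##4

Six letters up from A (plus an octave) reaches F.
An augmented thirteenth is 22 semitones; 22 semitones up from A2 gives F##4.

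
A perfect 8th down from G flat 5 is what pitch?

G flat 4

The letter stays G (same as the start), shifted an octave down.
A perfect octave is 12 semitones; 12 semitones down from Gb5 gives Gb4.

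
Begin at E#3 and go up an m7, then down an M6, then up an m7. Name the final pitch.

Up a minor seventh from E#3: D#4 (10 semitones up).
D#4 down a major sixth → F#3 (9 semitones).
Up a minor seventh from F#3: E4 (10 semitones up).

E4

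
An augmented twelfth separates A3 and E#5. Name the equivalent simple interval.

augmented 5th

Each octave removed subtracts seven from the number: 12 − 7 = 5.
That makes an augmented twelfth a compound augmented fifth — an octave plus an augmented fifth.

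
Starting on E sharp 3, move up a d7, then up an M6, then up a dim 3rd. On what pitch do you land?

A diminished seventh up from E#3 is D4.
A major sixth up from D4 is B4.
A diminished third up from B4 is Db5.

D flat 5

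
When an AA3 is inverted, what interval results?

doubly diminished sixth

The rule of nine gives the new number: 9 − 3 = 6, so a third becomes a sixth.
The quality also flips — doubly augmented becomes doubly diminished — giving a doubly diminished sixth.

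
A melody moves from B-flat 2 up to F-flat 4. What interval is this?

d12

B to F spans five letter names (B-C-D-E-F), plus an octave, so the interval is some kind of twelfth.
A perfect twelfth would be 19 semitones; Bb2 to Fb4 is 18, one semitone narrower, so the interval is diminished.
(Equivalently, a compound diminished fifth: a diminished fifth plus an octave.)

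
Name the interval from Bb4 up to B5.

B to B is the same letter name, plus an octave, so the interval is some kind of octave.
The perfect octave is 12 semitones; here we have 13, one semitone wider: augmented.

augmented octave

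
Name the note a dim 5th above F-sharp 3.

C 4

Five letter names up from F: C.
A diminished fifth spans 6 semitones, so from F#3 the target pitch is C4.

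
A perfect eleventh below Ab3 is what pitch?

Four letters down from A (plus an octave) reaches E.
A perfect eleventh spans 17 semitones, so from Ab3 the target pitch is Eb2.

Eb2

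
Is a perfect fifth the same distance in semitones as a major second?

No

7 semitones (perfect fifth) vs 2 semitones (major second): not equal.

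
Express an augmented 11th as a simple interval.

Each octave removed subtracts seven from the number: 11 − 7 = 4.
So an augmented eleventh is an octave plus an augmented fourth. The quality is unchanged.

A4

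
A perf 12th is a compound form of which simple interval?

Each octave removed subtracts seven from the number: 12 − 7 = 5.
So a perfect twelfth is an octave plus a perfect fifth. The quality is unchanged.

perfect 5th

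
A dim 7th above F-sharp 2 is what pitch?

E-flat 3

Counting seven letter names up from F lands on E.
A diminished seventh is 9 semitones; 9 semitones up from F#2 gives Eb3.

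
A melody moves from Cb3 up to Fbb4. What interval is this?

C to F spans four letter names (C-D-E-F), plus an octave: an eleventh.
The perfect eleventh is 17 semitones; here we have 16, one semitone narrower: diminished.
(Equivalently, a compound diminished fourth: a diminished fourth plus an octave.)

diminished 11th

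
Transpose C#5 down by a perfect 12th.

Counting five letter names plus an octave down from C lands on F.
A perfect twelfth spans 19 semitones, so from C#5 the target pitch is F#3.

F#3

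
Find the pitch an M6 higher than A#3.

Counting six letter names up from A lands on F.
Moving 9 semitones up from A#3 (the size of a major sixth) reaches F##4.

F##4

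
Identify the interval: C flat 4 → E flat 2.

Descending from Cb4 to Eb2 is the same interval as ascending Eb2 to Cb4.
E to C spans six letter names (E-F-G-A-B-C), plus an octave: a thirteenth.
At 20 semitones, Eb2→Cb4 falls one short of a major thirteenth: minor.
(Equivalently, a compound minor sixth: a minor sixth plus an octave.)

minor thirteenth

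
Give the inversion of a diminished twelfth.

First reduce the compound diminished twelfth to its simple form, a diminished fifth.
Inverted interval numbers add to nine, so a fifth pairs with a fourth (5 + 4 = 9).
The quality also flips — diminished becomes augmented — giving an augmented fourth.

A4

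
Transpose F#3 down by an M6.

A2

Counting six letter names down from F lands on A.
A major sixth is 9 semitones; 9 semitones down from F#3 gives A2.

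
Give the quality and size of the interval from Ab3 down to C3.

m6

Descending from Ab3 to C3 is the same interval as ascending C3 to Ab3.
C to A spans six letter names (C-D-E-F-G-A) — that makes it a sixth of some quality.
At 8 semitones, C3→Ab3 falls one short of a major sixth: minor.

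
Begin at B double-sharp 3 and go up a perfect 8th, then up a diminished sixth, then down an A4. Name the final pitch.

D 5

A perfect octave up from B##3 is B##4.
Up a diminished sixth from B##4: G#5 (7 semitones up).
G#5 down an augmented fourth → D5 (6 semitones).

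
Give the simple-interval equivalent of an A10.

augmented third

Subtracting seven from the interval number removes an octave: 10 − 7 = 3.
That makes an augmented tenth a compound augmented third — an octave plus an augmented third.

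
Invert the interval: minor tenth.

major 6th

First reduce the compound minor tenth to its simple form, a minor third.
Inverted interval numbers add to nine, so a third pairs with a sixth (3 + 6 = 9).
The quality also flips — minor becomes major — giving a major sixth.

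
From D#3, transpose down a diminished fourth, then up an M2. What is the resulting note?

B##2

D#3 down a diminished fourth → A##2 (4 semitones).
A major second up from A##2 is B##2.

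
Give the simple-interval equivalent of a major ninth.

M2

Subtracting seven from the interval number removes an octave: 9 − 7 = 2.
Quality carries through unchanged, so the simple form is a major second.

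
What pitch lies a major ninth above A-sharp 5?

B-sharp 6

The ninth's letter: A up two letter names plus an octave → B.
Moving 14 semitones up from A#5 (the size of a major ninth) reaches B#6.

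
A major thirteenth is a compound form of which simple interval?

major 6th

Take out an octave (7 from the number): 13 − 7 = 6.
That makes a major thirteenth a compound major sixth — an octave plus a major sixth.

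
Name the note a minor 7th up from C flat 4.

B double-flat 4

Counting seven letter names up from C lands on B.
A minor seventh spans 10 semitones, so from Cb4 the target pitch is Bbb4.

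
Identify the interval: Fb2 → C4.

F to C spans five letter names (F-G-A-B-C), plus an octave: a twelfth.
The perfect twelfth is 19 semitones; here we have 20, one semitone wider: augmented.
(Equivalently, a compound augmented fifth: an augmented fifth plus an octave.)

augmented 12th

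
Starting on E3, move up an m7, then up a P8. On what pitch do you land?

D5

A minor seventh up from E3 is D4.
Up a perfect octave from D4: D5 (12 semitones up).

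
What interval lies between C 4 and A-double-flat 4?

diminished sixth

C to A spans six letter names (C-D-E-F-G-A) — that makes it a sixth of some quality.
A major sixth would be 9 semitones; C4 to Abb4 is 7, two semitones narrower, so the interval is diminished.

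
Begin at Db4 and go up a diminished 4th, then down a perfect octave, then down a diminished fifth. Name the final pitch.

Cb3

A diminished fourth up from Db4 is Gbb4.
Gbb4 down a perfect octave → Gbb3 (12 semitones).
A diminished fifth down from Gbb3 is Cb3.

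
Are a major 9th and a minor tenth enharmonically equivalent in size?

A major ninth is 14 semitones but a minor tenth is 15 semitones — different sizes.

No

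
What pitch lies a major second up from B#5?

The second takes the letter from B up to C.
A major second is 2 semitones; 2 semitones up from B#5 gives C##6.

C##6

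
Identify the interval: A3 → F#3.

Descending from A3 to F#3 is the same interval as ascending F#3 to A3.
F to A spans three letter names (F-G-A) — that makes it a third of some quality.
F#3 to A3 is 3 semitones, a half step short of the major third (4), so this is minor.

minor 3rd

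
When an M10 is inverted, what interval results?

First reduce the compound major tenth to its simple form, a major third.
Inverted interval numbers add to nine, so a third pairs with a sixth (3 + 6 = 9).
Quality inverts too: major becomes minor. That makes the inversion a minor sixth.

m6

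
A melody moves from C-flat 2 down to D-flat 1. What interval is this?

Descending from Cb2 to Db1 is the same interval as ascending Db1 to Cb2.
D to C spans seven letter names (D-E-F-G-A-B-C) — that makes it a seventh of some quality.
Db1 to Cb2 is 10 semitones, a half step short of the major seventh (11), so this is minor.

minor seventh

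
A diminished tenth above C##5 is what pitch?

E6

Counting three letter names plus an octave up from C lands on E.
Moving 14 semitones up from C##5 (the size of a diminished tenth) reaches E6.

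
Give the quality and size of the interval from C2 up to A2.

C to A spans six letter names (C-D-E-F-G-A): a sixth.
C2 to A2 is 9 semitones, matching the major sixth exactly, so the quality is major.

M6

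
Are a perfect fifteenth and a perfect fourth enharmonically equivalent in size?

No

A perfect fifteenth is 24 semitones but a perfect fourth is 5 semitones — different sizes.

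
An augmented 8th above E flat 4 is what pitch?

E 5

For an octave the letter name doesn't change: still E, an octave up.
Moving 13 semitones up from Eb4 (the size of an augmented octave) reaches E5.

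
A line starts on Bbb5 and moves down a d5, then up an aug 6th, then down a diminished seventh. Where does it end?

D##5

Bbb5 down a diminished fifth → Eb5 (6 semitones).
An augmented sixth up from Eb5 is C#6.
Down a diminished seventh from C#6: D##5 (9 semitones down).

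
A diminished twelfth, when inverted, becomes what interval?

augmented fourth

First reduce the compound diminished twelfth to its simple form, a diminished fifth.
Interval numbers invert to sum to nine: 5 + 4 = 9, so a fifth inverts to a fourth.
The quality also flips — diminished becomes augmented — giving an augmented fourth.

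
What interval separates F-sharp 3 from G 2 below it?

Descending from F#3 to G2 is the same interval as ascending G2 to F#3.
G to F spans seven letter names (G-A-B-C-D-E-F), so the interval is some kind of seventh.
G2 to F#3 is 11 semitones, matching the major seventh exactly, so the quality is major.

major 7th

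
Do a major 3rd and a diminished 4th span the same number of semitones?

Yes

A major third = 4 semitones = a diminished fourth; enharmonically equal.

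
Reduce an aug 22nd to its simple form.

augmented 8th

Each octave removed subtracts seven from the number: 22 − 14 = 8.
That makes an augmented twenty-second a compound augmented octave — 2 octaves plus an augmented octave.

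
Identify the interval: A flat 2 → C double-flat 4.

A to C spans three letter names (A-B-C), plus an octave — that makes it a tenth of some quality.
A major tenth would be 16 semitones; Ab2 to Cbb4 is 14, two semitones narrower, so the interval is diminished.
(Equivalently, a compound diminished third: a diminished third plus an octave.)

diminished 10th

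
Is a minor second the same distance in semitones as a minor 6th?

1 semitone (minor second) vs 8 semitones (minor sixth): not equal.

No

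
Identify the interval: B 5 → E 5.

perfect fifth

Descending from B5 to E5 is the same interval as ascending E5 to B5.
E to B spans five letter names (E-F-G-A-B): a fifth.
E5 to B5 is 7 semitones, matching the perfect fifth exactly, so the quality is perfect.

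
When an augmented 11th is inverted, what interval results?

First reduce the compound augmented eleventh to its simple form, an augmented fourth.
Inverted interval numbers add to nine, so a fourth pairs with a fifth (4 + 5 = 9).
The quality also flips — augmented becomes diminished — giving a diminished fifth.

diminished 5th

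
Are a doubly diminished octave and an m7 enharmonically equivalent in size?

A doubly diminished octave = 10 semitones = a minor seventh; enharmonically equal.

Yes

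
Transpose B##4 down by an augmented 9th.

Two letters down from B (plus an octave) reaches A.
An augmented ninth spans 15 semitones, so from B##4 the target pitch is A#3.

A#3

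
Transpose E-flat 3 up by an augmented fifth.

B 3

Counting five letter names up from E lands on B.
Moving 8 semitones up from Eb3 (the size of an augmented fifth) reaches B3.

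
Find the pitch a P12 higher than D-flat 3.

A-flat 4

Counting five letter names plus an octave up from D lands on A.
A perfect twelfth is 19 semitones; 19 semitones up from Db3 gives Ab4.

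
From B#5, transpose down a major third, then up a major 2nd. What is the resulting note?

A major third down from B#5 is G#5.
Up a major second from G#5: A#5 (2 semitones up).

A#5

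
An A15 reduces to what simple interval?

A8

Subtracting seven from the interval number removes an octave: 15 − 7 = 8.
Quality carries through unchanged, so the simple form is an augmented octave.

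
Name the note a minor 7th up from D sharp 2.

Counting seven letter names up from D lands on C.
A minor seventh spans 10 semitones, so from D#2 the target pitch is C#3.

C sharp 3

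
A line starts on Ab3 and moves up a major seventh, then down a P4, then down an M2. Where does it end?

C4

Ab3 up a major seventh → G4 (11 semitones).
A perfect fourth down from G4 is D4.
Down a major second from D4: C4 (2 semitones down).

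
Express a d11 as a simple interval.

Each octave removed subtracts seven from the number: 11 − 7 = 4.
Quality carries through unchanged, so the simple form is a diminished fourth.

diminished 4th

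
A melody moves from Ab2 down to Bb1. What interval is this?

Descending from Ab2 to Bb1 is the same interval as ascending Bb1 to Ab2.
B to A spans seven letter names (B-C-D-E-F-G-A), so the interval is some kind of seventh.
Bb1 to Ab2 is 10 semitones, a half step short of the major seventh (11), so this is minor.

minor seventh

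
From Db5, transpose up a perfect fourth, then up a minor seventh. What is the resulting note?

Fb6

A perfect fourth up from Db5 is Gb5.
Up a minor seventh from Gb5: Fb6 (10 semitones up).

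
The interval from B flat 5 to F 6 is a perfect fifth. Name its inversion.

perfect fourth

Interval numbers invert to sum to nine: 5 + 4 = 9, so a fifth inverts to a fourth.
And perfect stays perfect under inversion, so we get a perfect fourth.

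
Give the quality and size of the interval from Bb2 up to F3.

perfect 5th

B to F spans five letter names (B-C-D-E-F): a fifth.
Bb2 to F3 is 7 semitones, matching the perfect fifth exactly, so the quality is perfect.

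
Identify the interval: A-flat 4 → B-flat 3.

minor 7th

Descending from Ab4 to Bb3 is the same interval as ascending Bb3 to Ab4.
B to A spans seven letter names (B-C-D-E-F-G-A) — that makes it a seventh of some quality.
A major seventh would be 11 semitones, but Bb3 to Ab4 is 10 — one semitone narrower, making it a minor seventh.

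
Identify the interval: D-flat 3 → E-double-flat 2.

Descending from Db3 to Ebb2 is the same interval as ascending Ebb2 to Db3.
E to D spans seven letter names (E-F-G-A-B-C-D), so the interval is some kind of seventh.
Ebb2 to Db3 is 11 semitones, matching the major seventh exactly, so the quality is major.

major seventh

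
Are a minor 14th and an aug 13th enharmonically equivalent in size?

A minor fourteenth spans 22 semitones, and an augmented thirteenth also spans 22 semitones — they're enharmonic.

Yes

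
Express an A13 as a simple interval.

Take out an octave (7 from the number): 13 − 7 = 6.
Quality carries through unchanged, so the simple form is an augmented sixth.

A6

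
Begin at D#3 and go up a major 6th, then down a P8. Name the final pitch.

B#2

Up a major sixth from D#3: B#3 (9 semitones up).
B#3 down a perfect octave → B#2 (12 semitones).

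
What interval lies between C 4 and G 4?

perfect fifth

C to G spans five letter names (C-D-E-F-G) — that makes it a fifth of some quality.
C4 to G4 is 7 semitones, matching the perfect fifth exactly, so the quality is perfect.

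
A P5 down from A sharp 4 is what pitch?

Counting five letter names down from A lands on D.
Moving 7 semitones down from A#4 (the size of a perfect fifth) reaches D#4.

D sharp 4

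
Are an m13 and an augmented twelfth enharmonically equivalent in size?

Yes

Both span 20 semitones: a minor thirteenth and an augmented twelfth are the same chromatic distance.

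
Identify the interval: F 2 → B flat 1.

perfect 5th

Descending from F2 to Bb1 is the same interval as ascending Bb1 to F2.
B to F spans five letter names (B-C-D-E-F): a fifth.
Counting semitones, Bb1→F2 is 7, which is the perfect fifth.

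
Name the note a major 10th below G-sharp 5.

Counting three letter names plus an octave down from G lands on E.
Moving 16 semitones down from G#5 (the size of a major tenth) reaches E4.

E 4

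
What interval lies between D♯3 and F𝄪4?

D to F spans three letter names (D-E-F), plus an octave: a tenth.
Counting semitones, D#3→F##4 is 16, which is the major tenth.
(Equivalently, a compound major third: a major third plus an octave.)

M10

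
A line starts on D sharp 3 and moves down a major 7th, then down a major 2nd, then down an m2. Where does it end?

A major seventh down from D#3 is E2.
Down a major second from E2: D2 (2 semitones down).
Down a minor second from D2: C#2 (1 semitone down).

C sharp 2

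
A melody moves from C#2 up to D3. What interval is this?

C to D spans two letter names (C-D), plus an octave — that makes it a ninth of some quality.
A major ninth would be 14 semitones, but C#2 to D3 is 13 — one semitone narrower, making it a minor ninth.
(Equivalently, a compound minor second: a minor second plus an octave.)

minor 9th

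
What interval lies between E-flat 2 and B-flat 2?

E to B spans five letter names (E-F-G-A-B), so the interval is some kind of fifth.
Counting semitones, Eb2→Bb2 is 7, which is the perfect fifth.

perfect 5th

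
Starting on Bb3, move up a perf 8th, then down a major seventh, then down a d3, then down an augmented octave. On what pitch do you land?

Ab2

Bb3 up a perfect octave → Bb4 (12 semitones).
Bb4 down a major seventh → Cb4 (11 semitones).
A diminished third down from Cb4 is A3.
A3 down an augmented octave → Ab2 (13 semitones).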